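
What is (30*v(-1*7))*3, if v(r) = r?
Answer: -630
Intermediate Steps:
(30*v(-1*7))*3 = (30*(-1*7))*3 = (30*(-7))*3 = -210*3 = -630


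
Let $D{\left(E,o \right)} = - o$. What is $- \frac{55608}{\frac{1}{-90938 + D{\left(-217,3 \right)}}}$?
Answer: $5057047128$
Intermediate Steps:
$- \frac{55608}{\frac{1}{-90938 + D{\left(-217,3 \right)}}} = - \frac{55608}{\frac{1}{-90938 - 3}} = - \frac{55608}{\frac{1}{-90941}} = - \frac{55608}{- \frac{1}{90941}} = \left(-55608\right) \left(-90941\right) = 5057047128$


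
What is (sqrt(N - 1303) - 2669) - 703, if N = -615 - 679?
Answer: -3372 + 7*I*sqrt(53) ≈ -3372.0 + 50.961*I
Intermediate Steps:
N = -1294
(sqrt(N - 1303) - 2669) - 703 = (sqrt(-1294 - 1303) - 2669) - 703 = (sqrt(-2597) - 2669) - 703 = (7*I*sqrt(53) - 2669) - 703 = (-2669 + 7*I*sqrt(53)) - 703 = -3372 + 7*I*sqrt(53)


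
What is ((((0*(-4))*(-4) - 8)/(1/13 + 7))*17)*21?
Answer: -9282/23 ≈ -403.57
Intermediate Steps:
((((0*(-4))*(-4) - 8)/(1/13 + 7))*17)*21 = (((0*(-4) - 8)/(1/13 + 7))*17)*21 = (((0 - 8)/(92/13))*17)*21 = (-8*13/92*17)*21 = -26/23*17*21 = -442/23*21 = -9282/23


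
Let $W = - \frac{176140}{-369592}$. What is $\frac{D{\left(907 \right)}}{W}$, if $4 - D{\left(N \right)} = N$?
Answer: $- \frac{83435394}{44035} \approx -1894.8$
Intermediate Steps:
$D{\left(N \right)} = 4 - N$
$W = \frac{44035}{92398}$ ($W = \left(-176140\right) \left(- \frac{1}{369592}\right) = \frac{44035}{92398} \approx 0.47658$)
$\frac{D{\left(907 \right)}}{W} = \frac{4 - 907}{\frac{44035}{92398}} = \left(4 - 907\right) \frac{92398}{44035} = \left(-903\right) \frac{92398}{44035} = - \frac{83435394}{44035}$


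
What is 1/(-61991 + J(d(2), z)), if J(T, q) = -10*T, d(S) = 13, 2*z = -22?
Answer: -1/62121 ≈ -1.6098e-5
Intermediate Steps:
z = -11 (z = (1/2)*(-22) = -11)
1/(-61991 + J(d(2), z)) = 1/(-61991 - 10*13) = 1/(-61991 - 130) = 1/(-62121) = -1/62121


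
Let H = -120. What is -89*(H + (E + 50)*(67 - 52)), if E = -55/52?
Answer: -2842215/52 ≈ -54658.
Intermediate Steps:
E = -55/52 (E = -55*1/52 = -55/52 ≈ -1.0577)
-89*(H + (E + 50)*(67 - 52)) = -89*(-120 + (-55/52 + 50)*(67 - 52)) = -89*(-120 + (2545/52)*15) = -89*(-120 + 38175/52) = -89*31935/52 = -2842215/52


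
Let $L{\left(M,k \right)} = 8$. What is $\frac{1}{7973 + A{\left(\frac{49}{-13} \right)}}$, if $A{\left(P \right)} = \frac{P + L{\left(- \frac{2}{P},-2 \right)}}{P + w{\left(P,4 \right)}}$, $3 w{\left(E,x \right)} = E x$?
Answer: $\frac{343}{2734574} \approx 0.00012543$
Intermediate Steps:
$w{\left(E,x \right)} = \frac{E x}{3}$
$A{\left(P \right)} = \frac{3 \left(8 + P\right)}{7 P}$ ($A{\left(P \right)} = \frac{P + 8}{P + \frac{1}{3} P 4} = \frac{8 + P}{P + \frac{4 P}{3}} = \frac{8 + P}{\frac{7}{3} P} = \left(8 + P\right) \frac{3}{7 P} = \frac{3 \left(8 + P\right)}{7 P}$)
$\frac{1}{7973 + A{\left(\frac{49}{-13} \right)}} = \frac{1}{7973 + \frac{3 \left(8 + \frac{49}{-13}\right)}{7 \frac{49}{-13}}} = \frac{1}{7973 + \frac{3 \left(8 + 49 \left(- \frac{1}{13}\right)\right)}{7 \cdot 49 \left(- \frac{1}{13}\right)}} = \frac{1}{7973 + \frac{3 \left(8 - \frac{49}{13}\right)}{7 \left(- \frac{49}{13}\right)}} = \frac{1}{7973 + \frac{3}{7} \left(- \frac{13}{49}\right) \frac{55}{13}} = \frac{1}{7973 - \frac{165}{343}} = \frac{1}{\frac{2734574}{343}} = \frac{343}{2734574}$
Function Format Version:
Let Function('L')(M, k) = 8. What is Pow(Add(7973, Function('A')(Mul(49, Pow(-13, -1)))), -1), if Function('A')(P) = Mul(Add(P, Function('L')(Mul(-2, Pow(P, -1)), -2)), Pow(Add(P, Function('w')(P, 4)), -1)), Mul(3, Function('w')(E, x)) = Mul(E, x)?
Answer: Rational(343, 2734574) ≈ 0.00012543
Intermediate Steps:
Function('w')(E, x) = Mul(Rational(1, 3), E, x) (Function('w')(E, x) = Mul(Rational(1, 3), Mul(E, x)) = Mul(Rational(1, 3), E, x))
Function('A')(P) = Mul(Rational(3, 7), Pow(P, -1), Add(8, P)) (Function('A')(P) = Mul(Add(P, 8), Pow(Add(P, Mul(Rational(1, 3), P, 4)), -1)) = Mul(Add(8, P), Pow(Add(P, Mul(Rational(4, 3), P)), -1)) = Mul(Add(8, P), Pow(Mul(Rational(7, 3), P), -1)) = Mul(Add(8, P), Mul(Rational(3, 7), Pow(P, -1))) = Mul(Rational(3, 7), Pow(P, -1), Add(8, P)))
Pow(Add(7973, Function('A')(Mul(49, Pow(-13, -1)))), -1) = Pow(Add(7973, Mul(Rational(3, 7), Pow(Mul(49, Pow(-13, -1)), -1), Add(8, Mul(49, Pow(-13, -1))))), -1) = Pow(Add(7973, Mul(Rational(3, 7), Pow(Mul(49, Rational(-1, 13)), -1), Add(8, Mul(49, Rational(-1, 13))))), -1) = Pow(Add(7973, Mul(Rational(3, 7), Pow(Rational(-49, 13), -1), Add(8, Rational(-49, 13)))), -1) = Pow(Add(7973, Mul(Rational(3, 7), Rational(-13, 49), Rational(55, 13))), -1) = Pow(Add(7973, Rational(-165, 343)), -1) = Pow(Rational(2734574, 343), -1) = Rational(343, 2734574)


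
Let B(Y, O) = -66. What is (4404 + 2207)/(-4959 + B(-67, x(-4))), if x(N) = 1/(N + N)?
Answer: -6611/5025 ≈ -1.3156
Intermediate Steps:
x(N) = 1/(2*N)
(4404 + 2207)/(-4959 + B(-67, x(-4))) = (4404 + 2207)/(-4959 - 66) = 6611/(-5025) = 6611*(-1/5025) = -6611/5025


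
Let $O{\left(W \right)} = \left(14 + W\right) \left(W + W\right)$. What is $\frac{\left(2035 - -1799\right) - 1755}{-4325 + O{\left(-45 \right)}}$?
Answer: $- \frac{2079}{1535} \approx -1.3544$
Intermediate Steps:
$O{\left(W \right)} = 2 W \left(14 + W\right)$ ($O{\left(W \right)} = \left(14 + W\right) 2 W = 2 W \left(14 + W\right)$)
$\frac{\left(2035 - -1799\right) - 1755}{-4325 + O{\left(-45 \right)}} = \frac{\left(2035 - -1799\right) - 1755}{-4325 + 2 \left(-45\right) \left(14 - 45\right)} = \frac{\left(2035 + 1799\right) - 1755}{-4325 + 2 \left(-45\right) \left(-31\right)} = \frac{3834 - 1755}{-4325 + 2790} = \frac{2079}{-1535} = 2079 \left(- \frac{1}{1535}\right) = - \frac{2079}{1535}$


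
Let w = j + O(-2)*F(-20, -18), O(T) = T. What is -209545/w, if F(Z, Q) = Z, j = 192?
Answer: -209545/232 ≈ -903.21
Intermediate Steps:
w = 232 (w = 192 - 2*(-20) = 192 + 40 = 232)
-209545/w = -209545/232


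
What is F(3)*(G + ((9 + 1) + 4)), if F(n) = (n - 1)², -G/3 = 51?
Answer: -556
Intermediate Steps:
G = -153 (G = -3*51 = -153)
F(n) = (-1 + n)²
F(3)*(G + ((9 + 1) + 4)) = (-1 + 3)²*(-153 + ((9 + 1) + 4)) = 2²*(-153 + (10 + 4)) = 4*(-153 + 14) = 4*(-139) = -556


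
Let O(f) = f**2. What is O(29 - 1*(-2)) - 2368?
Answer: -1407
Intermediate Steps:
O(29 - 1*(-2)) - 2368 = (29 - 1*(-2))**2 - 2368 = (29 + 2)**2 - 2368 = 31**2 - 2368 = 961 - 2368 = -1407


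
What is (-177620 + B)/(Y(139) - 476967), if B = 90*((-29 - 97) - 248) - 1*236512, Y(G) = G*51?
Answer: 74632/78313 ≈ 0.95300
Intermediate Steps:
Y(G) = 51*G
B = -270172 (B = 90*(-126 - 248) - 236512 = 90*(-374) - 236512 = -33660 - 236512 = -270172)
(-177620 + B)/(Y(139) - 476967) = (-177620 - 270172)/(51*139 - 476967) = -447792/(7089 - 476967) = -447792/(-469878) = -447792*(-1/469878) = 74632/78313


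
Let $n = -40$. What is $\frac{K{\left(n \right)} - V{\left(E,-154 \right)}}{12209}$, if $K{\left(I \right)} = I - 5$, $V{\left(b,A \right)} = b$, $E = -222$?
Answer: $\frac{177}{12209} \approx 0.014498$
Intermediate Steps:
$K{\left(I \right)} = -5 + I$
$\frac{K{\left(n \right)} - V{\left(E,-154 \right)}}{12209} = \frac{\left(-5 - 40\right) - -222}{12209} = \left(-45 + 222\right) \frac{1}{12209} = 177 \cdot \frac{1}{12209} = \frac{177}{12209}$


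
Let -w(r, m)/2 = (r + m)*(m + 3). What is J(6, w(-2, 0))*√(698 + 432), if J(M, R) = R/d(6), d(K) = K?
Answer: 2*√1130 ≈ 67.231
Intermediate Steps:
w(r, m) = -2*(3 + m)*(m + r) (w(r, m) = -2*(r + m)*(m + 3) = -2*(m + r)*(3 + m) = -2*(3 + m)*(m + r))
J(M, R) = R/6
J(6, w(-2, 0))*√(698 + 432) = ((-6*0 - 6*(-2) - 2*0² - 2*0*(-2))/6)*√(698 + 432) = ((0 + 12 - 2*0 + 0)/6)*√1130 = ((0 + 12 + 0 + 0)/6)*√1130 = ((⅙)*12)*√1130 = 2*√1130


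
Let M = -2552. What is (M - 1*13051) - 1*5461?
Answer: -21064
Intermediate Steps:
(M - 1*13051) - 1*5461 = (-2552 - 1*13051) - 1*5461 = (-2552 - 13051) - 5461 = -15603 - 5461 = -21064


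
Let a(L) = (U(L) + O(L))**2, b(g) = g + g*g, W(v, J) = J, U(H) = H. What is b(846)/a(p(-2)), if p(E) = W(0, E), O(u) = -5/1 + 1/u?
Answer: 318472/25 ≈ 12739.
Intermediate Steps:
O(u) = -5 + 1/u (O(u) = -5*1 + 1/u = -5 + 1/u)
p(E) = E
b(g) = g + g**2
a(L) = (-5 + L + 1/L)**2 (a(L) = (L + (-5 + 1/L))**2 = (-5 + L + 1/L)**2)
b(846)/a(p(-2)) = (846*(1 + 846))/(((1 - 2*(-5 - 2))**2/(-2)**2)) = (846*847)/(((1 - 2*(-7))**2/4)) = 716562/(((1 + 14)**2/4)) = 716562/(((1/4)*15**2)) = 716562/(((1/4)*225)) = 716562/(225/4) = 716562*(4/225) = 318472/25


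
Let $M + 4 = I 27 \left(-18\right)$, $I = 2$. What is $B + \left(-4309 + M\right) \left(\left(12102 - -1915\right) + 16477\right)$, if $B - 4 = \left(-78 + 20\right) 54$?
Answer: $-161163918$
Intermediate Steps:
$M = -976$ ($M = -4 + 2 \cdot 27 \left(-18\right) = -4 + 54 \left(-18\right) = -4 - 972 = -976$)
$B = -3128$ ($B = 4 + \left(-78 + 20\right) 54 = 4 - 3132 = -3128$)
$B + \left(-4309 + M\right) \left(\left(12102 - -1915\right) + 16477\right) = -3128 + \left(-4309 - 976\right) \left(\left(12102 - -1915\right) + 16477\right) = -3128 - 5285 \left(\left(12102 + 1915\right) + 16477\right) = -3128 - 5285 \left(14017 + 16477\right) = -3128 - 161160790 = -161163918$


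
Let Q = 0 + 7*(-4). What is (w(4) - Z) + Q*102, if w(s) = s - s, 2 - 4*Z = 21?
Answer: -11405/4 ≈ -2851.3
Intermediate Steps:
Z = -19/4 (Z = ½ - ¼*21 = ½ - 21/4 = -19/4 ≈ -4.7500)
Q = -28 (Q = 0 - 28 = -28)
w(s) = 0
(w(4) - Z) + Q*102 = (0 - 1*(-19/4)) - 28*102 = (0 + 19/4) - 2856 = 19/4 - 2856 = -11405/4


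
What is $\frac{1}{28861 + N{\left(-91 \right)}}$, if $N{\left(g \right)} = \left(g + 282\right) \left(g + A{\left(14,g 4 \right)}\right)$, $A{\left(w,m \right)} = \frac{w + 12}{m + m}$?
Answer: $\frac{28}{321249} \approx 8.716 \cdot 10^{-5}$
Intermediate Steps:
$A{\left(w,m \right)} = \frac{12 + w}{2 m}$
$N{\left(g \right)} = \left(282 + g\right) \left(g + \frac{13}{4 g}\right)$ ($N{\left(g \right)} = \left(g + 282\right) \left(g + \frac{12 + 14}{2 g 4}\right) = \left(282 + g\right) \left(g + \frac{1}{2} \frac{1}{4 g} 26\right) = \left(282 + g\right) \left(g + \frac{13}{4 g}\right)$)
$\frac{1}{28861 + N{\left(-91 \right)}} = \frac{1}{28861 + \left(\frac{13}{4} + \left(-91\right)^{2} + 282 \left(-91\right) + \frac{1833}{2 \left(-91\right)}\right)} = \frac{1}{28861 + \left(\frac{13}{4} + 8281 - 25662 + \frac{1833}{2} \left(- \frac{1}{91}\right)\right)} = \frac{1}{28861 + \left(\frac{13}{4} + 8281 - 25662 - \frac{141}{14}\right)} = \frac{1}{28861 - \frac{486859}{28}} = \frac{1}{\frac{321249}{28}} = \frac{28}{321249}$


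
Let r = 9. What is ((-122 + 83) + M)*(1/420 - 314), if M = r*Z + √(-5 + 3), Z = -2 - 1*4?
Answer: 4088249/140 - 131879*I*√2/420 ≈ 29202.0 - 444.06*I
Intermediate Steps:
Z = -6 (Z = -2 - 4 = -6)
M = -54 + I*√2 (M = 9*(-6) + √(-5 + 3) = -54 + √(-2) = -54 + I*√2 ≈ -54.0 + 1.4142*I)
((-122 + 83) + M)*(1/420 - 314) = ((-122 + 83) + (-54 + I*√2))*(1/420 - 314) = (-39 + (-54 + I*√2))*(1/420 - 314) = (-93 + I*√2)*(-131879/420) = 4088249/140 - 131879*I*√2/420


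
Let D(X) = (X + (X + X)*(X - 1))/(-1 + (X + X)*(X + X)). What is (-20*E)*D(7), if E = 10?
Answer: -280/3 ≈ -93.333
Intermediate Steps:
D(X) = (X + 2*X*(-1 + X))/(-1 + 4*X²) (D(X) = (X + (2*X)*(-1 + X))/(-1 + (2*X)*(2*X)) = (X + 2*X*(-1 + X))/(-1 + 4*X²))
(-20*E)*D(7) = (-20*10)*(7/(1 + 2*7)) = -1400/(1 + 14) = -1400/15 = -200*7/15 = -280/3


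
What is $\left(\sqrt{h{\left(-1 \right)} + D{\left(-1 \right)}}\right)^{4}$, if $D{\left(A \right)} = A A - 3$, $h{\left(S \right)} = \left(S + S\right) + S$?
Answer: $25$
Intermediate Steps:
$h{\left(S \right)} = 3 S$ ($h{\left(S \right)} = 2 S + S = 3 S$)
$D{\left(A \right)} = -3 + A^{2}$ ($D{\left(A \right)} = A^{2} - 3 = -3 + A^{2}$)
$\left(\sqrt{h{\left(-1 \right)} + D{\left(-1 \right)}}\right)^{4} = \left(\sqrt{3 \left(-1\right) - \left(3 - \left(-1\right)^{2}\right)}\right)^{4} = \left(\sqrt{-3 + \left(-3 + 1\right)}\right)^{4} = \left(\sqrt{-3 - 2}\right)^{4} = \left(\sqrt{-5}\right)^{4} = \left(i \sqrt{5}\right)^{4} = 25$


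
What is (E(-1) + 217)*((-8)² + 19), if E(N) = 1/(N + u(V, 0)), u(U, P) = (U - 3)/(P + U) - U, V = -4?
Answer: 342541/19 ≈ 18028.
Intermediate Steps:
u(U, P) = -U + (-3 + U)/(P + U) (u(U, P) = (-3 + U)/(P + U) - U = -U + (-3 + U)/(P + U))
E(N) = 1/(23/4 + N) (E(N) = 1/(N + (-3 - 4 - 1*(-4)² - 1*0*(-4))/(0 - 4)) = 1/(N + (-3 - 4 - 1*16 + 0)/(-4)) = 1/(N - (-3 - 4 - 16 + 0)/4) = 1/(N - ¼*(-23)) = 1/(N + 23/4) = 1/(23/4 + N))
(E(-1) + 217)*((-8)² + 19) = (4/(23 + 4*(-1)) + 217)*((-8)² + 19) = (4/(23 - 4) + 217)*(64 + 19) = (4/19 + 217)*83 = (4127/19)*83 = 342541/19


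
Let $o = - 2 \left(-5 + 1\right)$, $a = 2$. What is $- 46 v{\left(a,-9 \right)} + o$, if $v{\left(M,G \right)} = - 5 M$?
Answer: $468$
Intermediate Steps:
$o = 8$ ($o = \left(-2\right) \left(-4\right) = 8$)
$- 46 v{\left(a,-9 \right)} + o = - 46 \left(\left(-5\right) 2\right) + 8 = \left(-46\right) \left(-10\right) + 8 = 460 + 8 = 468$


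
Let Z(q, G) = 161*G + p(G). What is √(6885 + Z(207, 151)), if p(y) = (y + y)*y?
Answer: √76798 ≈ 277.12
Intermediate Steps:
p(y) = 2*y² (p(y) = (2*y)*y = 2*y²)
Z(q, G) = 2*G² + 161*G (Z(q, G) = 161*G + 2*G² = 2*G² + 161*G)
√(6885 + Z(207, 151)) = √(6885 + 151*(161 + 2*151)) = √(6885 + 151*(161 + 302)) = √(6885 + 151*463) = √(6885 + 69913) = √76798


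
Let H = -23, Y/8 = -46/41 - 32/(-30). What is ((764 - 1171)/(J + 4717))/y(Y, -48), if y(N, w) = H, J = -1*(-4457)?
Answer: 37/19182 ≈ 0.0019289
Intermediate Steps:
J = 4457
Y = -272/615 (Y = 8*(-46/41 - 32/(-30)) = 8*(-46*1/41 - 32*(-1/30)) = 8*(-46/41 + 16/15) = 8*(-34/615) = -272/615 ≈ -0.44228)
y(N, w) = -23
((764 - 1171)/(J + 4717))/y(Y, -48) = ((764 - 1171)/(4457 + 4717))/(-23) = -407/9174*(-1/23) = -407*1/9174*(-1/23) = -37/834*(-1/23) = 37/19182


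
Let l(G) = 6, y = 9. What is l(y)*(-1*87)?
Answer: -522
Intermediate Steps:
l(y)*(-1*87) = 6*(-1*87) = 6*(-87) = -522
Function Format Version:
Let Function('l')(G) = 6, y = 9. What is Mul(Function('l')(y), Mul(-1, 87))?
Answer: -522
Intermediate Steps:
Mul(Function('l')(y), Mul(-1, 87)) = Mul(6, Mul(-1, 87)) = Mul(6, -87) = -522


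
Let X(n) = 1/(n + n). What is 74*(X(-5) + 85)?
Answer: 31413/5 ≈ 6282.6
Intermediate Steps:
X(n) = 1/(2*n)
74*(X(-5) + 85) = 74*((1/2)/(-5) + 85) = 74*((1/2)*(-1/5) + 85) = 74*(-1/10 + 85) = 74*(849/10) = 31413/5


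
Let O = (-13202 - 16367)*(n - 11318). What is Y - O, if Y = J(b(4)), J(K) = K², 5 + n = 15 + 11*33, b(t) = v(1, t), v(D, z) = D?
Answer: -323632704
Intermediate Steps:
b(t) = 1
n = 373 (n = -5 + (15 + 11*33) = -5 + (15 + 363) = -5 + 378 = 373)
O = 323632705 (O = (-13202 - 16367)*(373 - 11318) = -29569*(-10945) = 323632705)
Y = 1 (Y = 1² = 1)
Y - O = 1 - 1*323632705 = 1 - 323632705 = -323632704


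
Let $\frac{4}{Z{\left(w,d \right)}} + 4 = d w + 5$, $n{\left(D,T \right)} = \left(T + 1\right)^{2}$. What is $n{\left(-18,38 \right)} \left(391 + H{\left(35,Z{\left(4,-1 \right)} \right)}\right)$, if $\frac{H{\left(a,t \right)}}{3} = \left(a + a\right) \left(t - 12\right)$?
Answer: $-3664089$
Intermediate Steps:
$n{\left(D,T \right)} = \left(1 + T\right)^{2}$
$Z{\left(w,d \right)} = \frac{4}{1 + d w}$ ($Z{\left(w,d \right)} = \frac{4}{-4 + \left(d w + 5\right)} = \frac{4}{-4 + \left(5 + d w\right)} = \frac{4}{1 + d w}$)
$H{\left(a,t \right)} = 6 a \left(-12 + t\right)$ ($H{\left(a,t \right)} = 3 \left(a + a\right) \left(t - 12\right) = 3 \cdot 2 a \left(-12 + t\right) = 6 a \left(-12 + t\right)$)
$n{\left(-18,38 \right)} \left(391 + H{\left(35,Z{\left(4,-1 \right)} \right)}\right) = \left(1 + 38\right)^{2} \left(391 + 6 \cdot 35 \left(-12 + \frac{4}{1 - 4}\right)\right) = 39^{2} \left(391 + 6 \cdot 35 \left(-12 + \frac{4}{1 - 4}\right)\right) = 1521 \left(391 + 6 \cdot 35 \left(-12 + \frac{4}{-3}\right)\right) = 1521 \left(391 + 6 \cdot 35 \left(-12 + 4 \left(- \frac{1}{3}\right)\right)\right) = 1521 \left(391 + 6 \cdot 35 \left(-12 - \frac{4}{3}\right)\right) = 1521 \left(391 + 6 \cdot 35 \left(- \frac{40}{3}\right)\right) = 1521 \left(391 - 2800\right) = 1521 \left(-2409\right) = -3664089$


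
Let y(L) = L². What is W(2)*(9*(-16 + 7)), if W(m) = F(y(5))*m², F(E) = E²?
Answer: -202500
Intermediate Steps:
W(m) = 625*m² (W(m) = (5²)²*m² = 25²*m² = 625*m²)
W(2)*(9*(-16 + 7)) = (625*2²)*(9*(-16 + 7)) = (625*4)*(9*(-9)) = 2500*(-81) = -202500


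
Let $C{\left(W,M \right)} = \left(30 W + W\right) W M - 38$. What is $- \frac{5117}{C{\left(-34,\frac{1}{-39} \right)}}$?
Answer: $\frac{199563}{37318} \approx 5.3476$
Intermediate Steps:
$C{\left(W,M \right)} = -38 + 31 M W^{2}$ ($C{\left(W,M \right)} = 31 W W M - 38 = 31 W^{2} M - 38 = 31 M W^{2} - 38 = -38 + 31 M W^{2}$)
$- \frac{5117}{C{\left(-34,\frac{1}{-39} \right)}} = - \frac{5117}{-38 + \frac{31 \left(-34\right)^{2}}{-39}} = - \frac{5117}{-38 + 31 \left(- \frac{1}{39}\right) 1156} = - \frac{5117}{-38 - \frac{35836}{39}} = - \frac{5117}{- \frac{37318}{39}} = \left(-5117\right) \left(- \frac{39}{37318}\right) = \frac{199563}{37318}$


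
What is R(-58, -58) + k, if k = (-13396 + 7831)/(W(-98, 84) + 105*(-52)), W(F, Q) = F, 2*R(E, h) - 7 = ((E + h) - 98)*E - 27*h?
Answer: 2776420/397 ≈ 6993.5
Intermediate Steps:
R(E, h) = 7/2 - 27*h/2 + E*(-98 + E + h)/2 (R(E, h) = 7/2 + (((E + h) - 98)*E - 27*h)/2 = 7/2 + ((-98 + E + h)*E - 27*h)/2 = 7/2 + (E*(-98 + E + h) - 27*h)/2 = 7/2 + (-27*h + E*(-98 + E + h))/2 = 7/2 + (-27*h/2 + E*(-98 + E + h)/2) = 7/2 - 27*h/2 + E*(-98 + E + h)/2)
k = 795/794 (k = (-13396 + 7831)/(-98 + 105*(-52)) = -5565/(-98 - 5460) = -5565/(-5558) = -5565*(-1/5558) = 795/794 ≈ 1.0013)
R(-58, -58) + k = (7/2 + (½)*(-58)² - 49*(-58) - 27/2*(-58) + (½)*(-58)*(-58)) + 795/794 = (7/2 + (½)*3364 + 2842 + 783 + 1682) + 795/794 = (7/2 + 1682 + 2842 + 783 + 1682) + 795/794 = 13985/2 + 795/794 = 2776420/397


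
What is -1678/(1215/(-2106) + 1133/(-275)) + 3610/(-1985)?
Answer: 430803634/1212041 ≈ 355.44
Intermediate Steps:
-1678/(1215/(-2106) + 1133/(-275)) + 3610/(-1985) = -1678/(1215*(-1/2106) + 1133*(-1/275)) + 3610*(-1/1985) = -1678/(-15/26 - 103/25) - 722/397 = -1678/(-3053/650) - 722/397 = -1678*(-650/3053) - 722/397 = 1090700/3053 - 722/397 = 430803634/1212041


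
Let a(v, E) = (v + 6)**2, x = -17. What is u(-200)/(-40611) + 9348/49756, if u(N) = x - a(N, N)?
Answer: 187757858/168386743 ≈ 1.1150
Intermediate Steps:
a(v, E) = (6 + v)**2
u(N) = -17 - (6 + N)**2
u(-200)/(-40611) + 9348/49756 = (-17 - (6 - 200)**2)/(-40611) + 9348/49756 = (-17 - 1*(-194)**2)*(-1/40611) + 9348*(1/49756) = (-17 - 1*37636)*(-1/40611) + 2337/12439 = (-17 - 37636)*(-1/40611) + 2337/12439 = -37653*(-1/40611) + 2337/12439 = 12551/13537 + 2337/12439 = 187757858/168386743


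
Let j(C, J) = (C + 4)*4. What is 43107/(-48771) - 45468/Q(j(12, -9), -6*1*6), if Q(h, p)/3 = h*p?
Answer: 5924581/1040448 ≈ 5.6943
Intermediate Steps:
j(C, J) = 16 + 4*C (j(C, J) = (4 + C)*4 = 16 + 4*C)
Q(h, p) = 3*h*p (Q(h, p) = 3*(h*p) = 3*h*p)
43107/(-48771) - 45468/Q(j(12, -9), -6*1*6) = 43107/(-48771) - 45468*(-1/(108*(16 + 4*12))) = 43107*(-1/48771) - 45468*(-1/(108*(16 + 48))) = -14369/16257 - 45468/(3*64*(-36)) = -14369/16257 - 45468/(-6912) = -14369/16257 - 45468*(-1/6912) = -14369/16257 + 421/64 = 5924581/1040448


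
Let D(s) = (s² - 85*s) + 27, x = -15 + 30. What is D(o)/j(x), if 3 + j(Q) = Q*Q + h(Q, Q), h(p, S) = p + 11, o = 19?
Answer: -1227/248 ≈ -4.9476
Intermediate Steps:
x = 15
h(p, S) = 11 + p
D(s) = 27 + s² - 85*s
j(Q) = 8 + Q + Q² (j(Q) = -3 + (Q*Q + (11 + Q)) = -3 + (Q² + (11 + Q)) = -3 + (11 + Q + Q²) = 8 + Q + Q²)
D(o)/j(x) = (27 + 19² - 85*19)/(8 + 15 + 15²) = (27 + 361 - 1615)/(8 + 15 + 225) = -1227/248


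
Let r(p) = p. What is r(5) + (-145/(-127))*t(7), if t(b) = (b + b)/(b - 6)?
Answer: 2665/127 ≈ 20.984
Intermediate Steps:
t(b) = 2*b/(-6 + b) (t(b) = (2*b)/(-6 + b) = 2*b/(-6 + b))
r(5) + (-145/(-127))*t(7) = 5 + (-145/(-127))*(2*7/(-6 + 7)) = 5 + (-145*(-1/127))*(2*7/1) = 5 + 145*(2*7*1)/127 = 5 + (145/127)*14 = 5 + 2030/127 = 2665/127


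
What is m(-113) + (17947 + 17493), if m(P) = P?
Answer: 35327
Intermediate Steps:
m(-113) + (17947 + 17493) = -113 + (17947 + 17493) = -113 + 35440 = 35327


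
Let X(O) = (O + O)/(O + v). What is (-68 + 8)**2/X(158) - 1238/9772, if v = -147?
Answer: 48322499/385994 ≈ 125.19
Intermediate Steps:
X(O) = 2*O/(-147 + O) (X(O) = (O + O)/(O - 147) = (2*O)/(-147 + O) = 2*O/(-147 + O))
(-68 + 8)**2/X(158) - 1238/9772 = (-68 + 8)**2/((2*158/(-147 + 158))) - 1238/9772 = (-60)**2/((2*158/11)) - 1238*1/9772 = 3600/((2*158*(1/11))) - 619/4886 = 3600/(316/11) - 619/4886 = 3600*(11/316) - 619/4886 = 9900/79 - 619/4886 = 48322499/385994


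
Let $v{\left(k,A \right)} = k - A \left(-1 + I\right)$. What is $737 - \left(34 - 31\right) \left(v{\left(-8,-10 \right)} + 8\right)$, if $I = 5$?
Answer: $617$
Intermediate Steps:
$v{\left(k,A \right)} = k - 4 A$ ($v{\left(k,A \right)} = k - A \left(-1 + 5\right) = k - A 4 = k - 4 A$)
$737 - \left(34 - 31\right) \left(v{\left(-8,-10 \right)} + 8\right) = 737 - \left(34 - 31\right) \left(\left(-8 - -40\right) + 8\right) = 737 - 3 \left(\left(-8 + 40\right) + 8\right) = 737 - 3 \left(32 + 8\right) = 737 - 3 \cdot 40 = 737 - 120 = 617$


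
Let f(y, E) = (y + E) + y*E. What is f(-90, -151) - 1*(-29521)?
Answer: 42870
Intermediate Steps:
f(y, E) = E + y + E*y (f(y, E) = (E + y) + E*y = E + y + E*y)
f(-90, -151) - 1*(-29521) = (-151 - 90 - 151*(-90)) - 1*(-29521) = (-151 - 90 + 13590) + 29521 = 13349 + 29521 = 42870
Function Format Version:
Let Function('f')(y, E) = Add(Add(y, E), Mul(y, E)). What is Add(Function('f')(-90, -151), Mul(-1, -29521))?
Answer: 42870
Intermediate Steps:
Function('f')(y, E) = Add(E, y, Mul(E, y)) (Function('f')(y, E) = Add(Add(E, y), Mul(E, y)) = Add(E, y, Mul(E, y)))
Add(Function('f')(-90, -151), Mul(-1, -29521)) = Add(Add(-151, -90, Mul(-151, -90)), Mul(-1, -29521)) = Add(Add(-151, -90, 13590), 29521) = Add(13349, 29521) = 42870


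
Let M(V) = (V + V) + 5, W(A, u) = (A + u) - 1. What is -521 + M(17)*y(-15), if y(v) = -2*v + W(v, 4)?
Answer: 181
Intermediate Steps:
W(A, u) = -1 + A + u
y(v) = 3 - v (y(v) = -2*v + (-1 + v + 4) = -2*v + (3 + v) = 3 - v)
M(V) = 5 + 2*V (M(V) = 2*V + 5 = 5 + 2*V)
-521 + M(17)*y(-15) = -521 + (5 + 2*17)*(3 - 1*(-15)) = -521 + (5 + 34)*(3 + 15) = -521 + 39*18 = -521 + 702 = 181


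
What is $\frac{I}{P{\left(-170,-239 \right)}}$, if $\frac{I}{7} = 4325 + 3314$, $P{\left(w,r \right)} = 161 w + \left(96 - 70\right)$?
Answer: $- \frac{53473}{27344} \approx -1.9556$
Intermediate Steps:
$P{\left(w,r \right)} = 26 + 161 w$ ($P{\left(w,r \right)} = 161 w + 26 = 26 + 161 w$)
$I = 53473$ ($I = 7 \left(4325 + 3314\right) = 7 \cdot 7639 = 53473$)
$\frac{I}{P{\left(-170,-239 \right)}} = \frac{53473}{26 + 161 \left(-170\right)} = \frac{53473}{26 - 27370} = \frac{53473}{-27344} = 53473 \left(- \frac{1}{27344}\right) = - \frac{53473}{27344}$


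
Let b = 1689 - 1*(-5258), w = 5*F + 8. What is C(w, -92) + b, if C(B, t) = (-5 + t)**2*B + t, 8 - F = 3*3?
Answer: 35082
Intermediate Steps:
F = -1 (F = 8 - 3*3 = 8 - 1*9 = 8 - 9 = -1)
w = 3 (w = 5*(-1) + 8 = -5 + 8 = 3)
C(B, t) = t + B*(-5 + t)**2 (C(B, t) = B*(-5 + t)**2 + t = t + B*(-5 + t)**2)
b = 6947 (b = 1689 + 5258 = 6947)
C(w, -92) + b = (-92 + 3*(-5 - 92)**2) + 6947 = (-92 + 3*(-97)**2) + 6947 = (-92 + 3*9409) + 6947 = (-92 + 28227) + 6947 = 28135 + 6947 = 35082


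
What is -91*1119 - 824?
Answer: -102653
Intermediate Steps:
-91*1119 - 824 = -101829 - 824 = -102653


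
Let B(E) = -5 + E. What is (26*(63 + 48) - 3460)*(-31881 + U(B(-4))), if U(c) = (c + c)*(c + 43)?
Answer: 18650982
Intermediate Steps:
U(c) = 2*c*(43 + c) (U(c) = (2*c)*(43 + c) = 2*c*(43 + c))
(26*(63 + 48) - 3460)*(-31881 + U(B(-4))) = (26*(63 + 48) - 3460)*(-31881 + 2*(-5 - 4)*(43 + (-5 - 4))) = (26*111 - 3460)*(-31881 + 2*(-9)*(43 - 9)) = (2886 - 3460)*(-31881 + 2*(-9)*34) = -574*(-31881 - 612) = -574*(-32493) = 18650982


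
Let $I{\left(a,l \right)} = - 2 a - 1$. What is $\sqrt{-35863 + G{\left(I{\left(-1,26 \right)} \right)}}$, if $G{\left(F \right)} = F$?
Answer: $i \sqrt{35862} \approx 189.37 i$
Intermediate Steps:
$I{\left(a,l \right)} = -1 - 2 a$
$\sqrt{-35863 + G{\left(I{\left(-1,26 \right)} \right)}} = \sqrt{-35863 - -1} = \sqrt{-35863 + \left(-1 + 2\right)} = \sqrt{-35863 + 1} = \sqrt{-35862} = i \sqrt{35862}$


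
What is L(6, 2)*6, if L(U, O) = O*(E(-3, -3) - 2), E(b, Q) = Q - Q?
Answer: -24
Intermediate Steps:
E(b, Q) = 0
L(U, O) = -2*O (L(U, O) = O*(0 - 2) = O*(-2) = -2*O)
L(6, 2)*6 = -2*2*6 = -4*6 = -24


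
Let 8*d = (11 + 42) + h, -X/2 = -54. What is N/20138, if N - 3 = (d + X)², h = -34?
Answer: 779881/1288832 ≈ 0.60511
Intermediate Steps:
X = 108 (X = -2*(-54) = 108)
d = 19/8 (d = ((11 + 42) - 34)/8 = (53 - 34)/8 = (⅛)*19 = 19/8 ≈ 2.3750)
N = 779881/64 (N = 3 + (19/8 + 108)² = 3 + (883/8)² = 3 + 779689/64 = 779881/64 ≈ 12186.)
N/20138 = (779881/64)/20138 = (779881/64)*(1/20138) = 779881/1288832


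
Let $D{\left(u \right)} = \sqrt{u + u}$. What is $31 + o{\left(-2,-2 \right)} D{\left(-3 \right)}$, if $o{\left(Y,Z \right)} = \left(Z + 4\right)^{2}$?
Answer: $31 + 4 i \sqrt{6} \approx 31.0 + 9.798 i$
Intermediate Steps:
$o{\left(Y,Z \right)} = \left(4 + Z\right)^{2}$
$D{\left(u \right)} = \sqrt{2} \sqrt{u}$ ($D{\left(u \right)} = \sqrt{2 u} = \sqrt{2} \sqrt{u}$)
$31 + o{\left(-2,-2 \right)} D{\left(-3 \right)} = 31 + \left(4 - 2\right)^{2} \sqrt{2} \sqrt{-3} = 31 + 2^{2} \sqrt{2} i \sqrt{3} = 31 + 4 i \sqrt{6}$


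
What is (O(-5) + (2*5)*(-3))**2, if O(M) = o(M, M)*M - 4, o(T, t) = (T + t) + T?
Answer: 1681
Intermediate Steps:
o(T, t) = t + 2*T
O(M) = -4 + 3*M**2 (O(M) = (M + 2*M)*M - 4 = (3*M)*M - 4 = 3*M**2 - 4 = -4 + 3*M**2)
(O(-5) + (2*5)*(-3))**2 = ((-4 + 3*(-5)**2) + (2*5)*(-3))**2 = ((-4 + 3*25) + 10*(-3))**2 = ((-4 + 75) - 30)**2 = (71 - 30)**2 = 41**2 = 1681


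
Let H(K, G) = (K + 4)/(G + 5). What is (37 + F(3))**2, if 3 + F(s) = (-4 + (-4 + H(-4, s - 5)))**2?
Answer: 9604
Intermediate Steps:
H(K, G) = (4 + K)/(5 + G)
F(s) = 61 (F(s) = -3 + (-4 + (-4 + (4 - 4)/(5 + (s - 5))))**2 = -3 + (-4 + (-4 + 0/(5 + (-5 + s))))**2 = -3 + (-4 + (-4 + 0/s))**2 = -3 + (-4 + (-4 + 0))**2 = -3 + (-4 - 4)**2 = -3 + (-8)**2 = -3 + 64 = 61)
(37 + F(3))**2 = (37 + 61)**2 = 98**2 = 9604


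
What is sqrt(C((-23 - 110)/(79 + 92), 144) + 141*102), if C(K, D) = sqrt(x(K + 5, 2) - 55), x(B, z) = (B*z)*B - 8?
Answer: sqrt(129438 + I*sqrt(2215))/3 ≈ 119.92 + 0.021802*I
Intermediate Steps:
x(B, z) = -8 + z*B**2 (x(B, z) = z*B**2 - 8 = -8 + z*B**2)
C(K, D) = sqrt(-63 + 2*(5 + K)**2) (C(K, D) = sqrt((-8 + 2*(K + 5)**2) - 55) = sqrt((-8 + 2*(5 + K)**2) - 55) = sqrt(-63 + 2*(5 + K)**2))
sqrt(C((-23 - 110)/(79 + 92), 144) + 141*102) = sqrt(sqrt(-63 + 2*(5 + (-23 - 110)/(79 + 92))**2) + 141*102) = sqrt(sqrt(-63 + 2*(5 - 133/171)**2) + 14382) = sqrt(sqrt(-63 + 2*(5 - 133*1/171)**2) + 14382) = sqrt(sqrt(-63 + 2*(5 - 7/9)**2) + 14382) = sqrt(sqrt(-63 + 2*(38/9)**2) + 14382) = sqrt(sqrt(-63 + 2*(1444/81)) + 14382) = sqrt(sqrt(-63 + 2888/81) + 14382) = sqrt(sqrt(-2215/81) + 14382) = sqrt(I*sqrt(2215)/9 + 14382) = sqrt(14382 + I*sqrt(2215)/9)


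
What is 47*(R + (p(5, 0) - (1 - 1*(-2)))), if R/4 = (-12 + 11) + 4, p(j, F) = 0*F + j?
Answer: 658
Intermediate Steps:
p(j, F) = j (p(j, F) = 0 + j = j)
R = 12 (R = 4*((-12 + 11) + 4) = 4*(-1 + 4) = 4*3 = 12)
47*(R + (p(5, 0) - (1 - 1*(-2)))) = 47*(12 + (5 - (1 - 1*(-2)))) = 47*(12 + (5 - (1 + 2))) = 47*(12 + (5 - 1*3)) = 47*(12 + (5 - 3)) = 47*(12 + 2) = 47*14 = 658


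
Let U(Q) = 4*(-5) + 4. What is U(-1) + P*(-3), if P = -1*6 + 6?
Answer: -16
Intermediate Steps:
U(Q) = -16 (U(Q) = -20 + 4 = -16)
P = 0 (P = -6 + 6 = 0)
U(-1) + P*(-3) = -16 + 0*(-3) = -16 + 0 = -16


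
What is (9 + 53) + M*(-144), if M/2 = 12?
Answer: -3394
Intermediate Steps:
M = 24 (M = 2*12 = 24)
(9 + 53) + M*(-144) = (9 + 53) + 24*(-144) = 62 - 3456 = -3394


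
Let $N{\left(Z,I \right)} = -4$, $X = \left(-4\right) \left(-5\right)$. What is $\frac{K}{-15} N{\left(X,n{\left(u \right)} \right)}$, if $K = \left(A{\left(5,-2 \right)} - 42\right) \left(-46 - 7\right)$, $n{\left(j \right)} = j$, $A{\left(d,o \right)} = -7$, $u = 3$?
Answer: $\frac{10388}{15} \approx 692.53$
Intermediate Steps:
$X = 20$
$K = 2597$ ($K = \left(-7 - 42\right) \left(-46 - 7\right) = \left(-49\right) \left(-53\right) = 2597$)
$\frac{K}{-15} N{\left(X,n{\left(u \right)} \right)} = \frac{1}{-15} \cdot 2597 \left(-4\right) = \left(- \frac{1}{15}\right) 2597 \left(-4\right) = \left(- \frac{2597}{15}\right) \left(-4\right) = \frac{10388}{15}$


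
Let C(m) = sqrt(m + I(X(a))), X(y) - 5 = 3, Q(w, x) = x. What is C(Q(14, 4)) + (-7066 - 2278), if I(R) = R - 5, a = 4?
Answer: -9344 + sqrt(7) ≈ -9341.4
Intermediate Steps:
X(y) = 8 (X(y) = 5 + 3 = 8)
I(R) = -5 + R
C(m) = sqrt(3 + m) (C(m) = sqrt(m + (-5 + 8)) = sqrt(m + 3) = sqrt(3 + m))
C(Q(14, 4)) + (-7066 - 2278) = sqrt(3 + 4) + (-7066 - 2278) = sqrt(7) - 9344 = -9344 + sqrt(7)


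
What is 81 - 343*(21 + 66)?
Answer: -29760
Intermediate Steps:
81 - 343*(21 + 66) = 81 - 343*87 = 81 - 29841 = -29760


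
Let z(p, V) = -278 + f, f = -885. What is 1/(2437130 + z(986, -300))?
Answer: 1/2435967 ≈ 4.1051e-7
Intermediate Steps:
z(p, V) = -1163 (z(p, V) = -278 - 885 = -1163)
1/(2437130 + z(986, -300)) = 1/(2437130 - 1163) = 1/2435967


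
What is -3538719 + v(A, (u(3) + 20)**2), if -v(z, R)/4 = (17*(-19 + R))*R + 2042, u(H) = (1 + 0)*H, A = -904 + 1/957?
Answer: -21892607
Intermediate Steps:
A = -865127/957 (A = -904 + 1/957 = -865127/957 ≈ -904.00)
u(H) = H (u(H) = 1*H = H)
v(z, R) = -8168 - 4*R*(-323 + 17*R) (v(z, R) = -4*((17*(-19 + R))*R + 2042) = -4*((-323 + 17*R)*R + 2042) = -4*(R*(-323 + 17*R) + 2042) = -4*(2042 + R*(-323 + 17*R)) = -8168 - 4*R*(-323 + 17*R))
-3538719 + v(A, (u(3) + 20)**2) = -3538719 + (-8168 - 68*(3 + 20)**4 + 1292*(3 + 20)**2) = -3538719 + (-8168 - 68*(23**2)**2 + 1292*23**2) = -3538719 + (-8168 - 68*529**2 + 1292*529) = -3538719 + (-8168 - 68*279841 + 683468) = -3538719 + (-8168 - 19029188 + 683468) = -3538719 - 18353888 = -21892607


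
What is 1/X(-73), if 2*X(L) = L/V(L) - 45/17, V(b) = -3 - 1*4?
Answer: 119/463 ≈ 0.25702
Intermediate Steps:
V(b) = -7 (V(b) = -3 - 4 = -7)
X(L) = -45/34 - L/14 (X(L) = (L/(-7) - 45/17)/2 = (L*(-1/7) - 45*1/17)/2 = (-L/7 - 45/17)/2 = (-45/17 - L/7)/2 = -45/34 - L/14)
1/X(-73) = 1/(-45/34 - 1/14*(-73)) = 1/(-45/34 + 73/14) = 1/(463/119) = 119/463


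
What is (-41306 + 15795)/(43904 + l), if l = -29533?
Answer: -25511/14371 ≈ -1.7752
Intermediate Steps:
(-41306 + 15795)/(43904 + l) = (-41306 + 15795)/(43904 - 29533) = -25511/14371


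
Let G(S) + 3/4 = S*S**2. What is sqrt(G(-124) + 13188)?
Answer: I*sqrt(7573747)/2 ≈ 1376.0*I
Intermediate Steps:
G(S) = -3/4 + S**3 (G(S) = -3/4 + S*S**2 = -3/4 + S**3)
sqrt(G(-124) + 13188) = sqrt((-3/4 + (-124)**3) + 13188) = sqrt((-3/4 - 1906624) + 13188) = sqrt(-7626499/4 + 13188) = sqrt(-7573747/4) = I*sqrt(7573747)/2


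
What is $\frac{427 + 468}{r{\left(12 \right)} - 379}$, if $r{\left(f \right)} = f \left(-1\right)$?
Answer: $- \frac{895}{391} \approx -2.289$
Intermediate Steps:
$r{\left(f \right)} = - f$
$\frac{427 + 468}{r{\left(12 \right)} - 379} = \frac{427 + 468}{\left(-1\right) 12 - 379} = \frac{895}{-12 - 379} = \frac{895}{-391} = 895 \left(- \frac{1}{391}\right) = - \frac{895}{391}$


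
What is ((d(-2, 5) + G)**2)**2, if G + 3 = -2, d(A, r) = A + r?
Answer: 16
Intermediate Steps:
G = -5 (G = -3 - 2 = -5)
((d(-2, 5) + G)**2)**2 = (((-2 + 5) - 5)**2)**2 = ((3 - 5)**2)**2 = ((-2)**2)**2 = 4**2 = 16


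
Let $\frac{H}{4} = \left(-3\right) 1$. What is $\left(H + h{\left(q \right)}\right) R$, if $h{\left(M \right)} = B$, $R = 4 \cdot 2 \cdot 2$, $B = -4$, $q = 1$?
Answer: $-256$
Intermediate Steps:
$R = 16$ ($R = 8 \cdot 2 = 16$)
$H = -12$ ($H = 4 \left(\left(-3\right) 1\right) = 4 \left(-3\right) = -12$)
$h{\left(M \right)} = -4$
$\left(H + h{\left(q \right)}\right) R = \left(-12 - 4\right) 16 = \left(-16\right) 16 = -256$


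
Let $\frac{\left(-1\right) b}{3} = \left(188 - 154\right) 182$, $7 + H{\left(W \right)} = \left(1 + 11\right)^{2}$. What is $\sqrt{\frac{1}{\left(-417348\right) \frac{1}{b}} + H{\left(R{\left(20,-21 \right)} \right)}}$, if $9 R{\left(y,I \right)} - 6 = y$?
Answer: $\frac{\sqrt{165766104330}}{34779} \approx 11.707$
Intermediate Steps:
$R{\left(y,I \right)} = \frac{2}{3} + \frac{y}{9}$
$H{\left(W \right)} = 137$ ($H{\left(W \right)} = -7 + \left(1 + 11\right)^{2} = -7 + 12^{2} = -7 + 144 = 137$)
$b = -18564$ ($b = - 3 \left(188 - 154\right) 182 = - 3 \cdot 34 \cdot 182 = \left(-3\right) 6188 = -18564$)
$\sqrt{\frac{1}{\left(-417348\right) \frac{1}{b}} + H{\left(R{\left(20,-21 \right)} \right)}} = \sqrt{\frac{1}{\left(-417348\right) \frac{1}{-18564}} + 137} = \sqrt{\frac{1}{\left(-417348\right) \left(- \frac{1}{18564}\right)} + 137} = \sqrt{\frac{1}{\frac{34779}{1547}} + 137} = \sqrt{\frac{1547}{34779} + 137} = \sqrt{\frac{4766270}{34779}} = \frac{\sqrt{165766104330}}{34779}$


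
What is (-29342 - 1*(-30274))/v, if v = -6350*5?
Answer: -466/15875 ≈ -0.029354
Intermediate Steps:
v = -31750
(-29342 - 1*(-30274))/v = (-29342 - 1*(-30274))/(-31750) = (-29342 + 30274)*(-1/31750) = 932*(-1/31750) = -466/15875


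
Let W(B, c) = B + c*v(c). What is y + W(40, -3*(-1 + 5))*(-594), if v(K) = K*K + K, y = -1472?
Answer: 915664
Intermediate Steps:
v(K) = K + K² (v(K) = K² + K = K + K²)
W(B, c) = B + c²*(1 + c) (W(B, c) = B + c*(c*(1 + c)) = B + c²*(1 + c))
y + W(40, -3*(-1 + 5))*(-594) = -1472 + (40 + (-3*(-1 + 5))²*(1 - 3*(-1 + 5)))*(-594) = -1472 + (40 + (-3*4)²*(1 - 3*4))*(-594) = -1472 + (40 + (-12)²*(1 - 12))*(-594) = -1472 + (40 + 144*(-11))*(-594) = -1472 + (40 - 1584)*(-594) = -1472 - 1544*(-594) = -1472 + 917136 = 915664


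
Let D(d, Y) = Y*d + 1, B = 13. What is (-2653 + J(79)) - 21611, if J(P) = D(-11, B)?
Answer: -24406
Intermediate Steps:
D(d, Y) = 1 + Y*d
J(P) = -142 (J(P) = 1 + 13*(-11) = 1 - 143 = -142)
(-2653 + J(79)) - 21611 = (-2653 - 142) - 21611 = -2795 - 21611 = -24406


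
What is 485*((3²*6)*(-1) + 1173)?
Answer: 542715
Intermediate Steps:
485*((3²*6)*(-1) + 1173) = 485*((9*6)*(-1) + 1173) = 485*(54*(-1) + 1173) = 485*(-54 + 1173) = 485*1119 = 542715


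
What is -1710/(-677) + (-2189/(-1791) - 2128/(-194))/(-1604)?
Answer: 2387294009/947997684 ≈ 2.5182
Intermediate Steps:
-1710/(-677) + (-2189/(-1791) - 2128/(-194))/(-1604) = -1710*(-1/677) + (-2189*(-1/1791) - 2128*(-1/194))*(-1/1604) = 1710/677 + (11/9 + 1064/97)*(-1/1604) = 1710/677 + (10643/873)*(-1/1604) = 1710/677 - 10643/1400292 = 2387294009/947997684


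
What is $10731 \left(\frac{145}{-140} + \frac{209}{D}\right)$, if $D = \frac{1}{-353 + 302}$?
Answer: $- \frac{457571373}{4} \approx -1.1439 \cdot 10^{8}$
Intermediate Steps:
$D = - \frac{1}{51}$ ($D = \frac{1}{-51} = - \frac{1}{51} \approx -0.019608$)
$10731 \left(\frac{145}{-140} + \frac{209}{D}\right) = 10731 \left(\frac{145}{-140} + \frac{209}{- \frac{1}{51}}\right) = 10731 \left(145 \left(- \frac{1}{140}\right) + 209 \left(-51\right)\right) = 10731 \left(- \frac{29}{28} - 10659\right) = 10731 \left(- \frac{298481}{28}\right) = - \frac{457571373}{4}$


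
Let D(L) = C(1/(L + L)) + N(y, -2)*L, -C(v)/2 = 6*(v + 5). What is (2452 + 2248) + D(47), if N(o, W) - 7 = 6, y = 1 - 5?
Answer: 246791/47 ≈ 5250.9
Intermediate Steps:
y = -4
N(o, W) = 13 (N(o, W) = 7 + 6 = 13)
C(v) = -60 - 12*v (C(v) = -12*(v + 5) = -12*(5 + v) = -2*(30 + 6*v) = -60 - 12*v)
D(L) = -60 - 6/L + 13*L (D(L) = (-60 - 12/(L + L)) + 13*L = (-60 - 12*1/(2*L)) + 13*L = (-60 - 6/L) + 13*L = -60 - 6/L + 13*L)
(2452 + 2248) + D(47) = (2452 + 2248) + (-60 - 6/47 + 13*47) = 4700 + (-60 - 6*1/47 + 611) = 4700 + (-60 - 6/47 + 611) = 4700 + 25891/47 = 246791/47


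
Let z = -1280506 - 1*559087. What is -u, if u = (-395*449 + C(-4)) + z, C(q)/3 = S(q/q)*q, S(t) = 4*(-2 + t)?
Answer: 2016900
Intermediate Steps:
S(t) = -8 + 4*t
C(q) = -12*q (C(q) = 3*((-8 + 4*(q/q))*q) = 3*((-8 + 4*1)*q) = 3*((-8 + 4)*q) = 3*(-4*q) = -12*q)
z = -1839593 (z = -1280506 - 559087 = -1839593)
u = -2016900 (u = (-395*449 - 12*(-4)) - 1839593 = (-177355 + 48) - 1839593 = -177307 - 1839593 = -2016900)
-u = -1*(-2016900) = 2016900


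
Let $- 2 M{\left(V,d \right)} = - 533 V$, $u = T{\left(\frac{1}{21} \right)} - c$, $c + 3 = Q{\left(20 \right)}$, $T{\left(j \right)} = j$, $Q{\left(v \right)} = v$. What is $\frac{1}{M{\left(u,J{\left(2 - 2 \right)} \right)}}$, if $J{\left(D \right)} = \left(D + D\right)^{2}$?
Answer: $- \frac{21}{94874} \approx -0.00022135$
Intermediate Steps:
$J{\left(D \right)} = 4 D^{2}$ ($J{\left(D \right)} = \left(2 D\right)^{2} = 4 D^{2}$)
$c = 17$ ($c = -3 + 20 = 17$)
$u = - \frac{356}{21}$ ($u = \frac{1}{21} - 17 = - \frac{356}{21} \approx -16.952$)
$M{\left(V,d \right)} = \frac{533 V}{2}$ ($M{\left(V,d \right)} = - \frac{\left(-533\right) V}{2} = \frac{533 V}{2}$)
$\frac{1}{M{\left(u,J{\left(2 - 2 \right)} \right)}} = \frac{1}{\frac{533}{2} \left(- \frac{356}{21}\right)} = \frac{1}{- \frac{94874}{21}} = - \frac{21}{94874}$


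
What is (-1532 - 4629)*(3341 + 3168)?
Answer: -40101949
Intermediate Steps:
(-1532 - 4629)*(3341 + 3168) = -6161*6509 = -40101949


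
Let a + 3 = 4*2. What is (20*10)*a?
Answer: 1000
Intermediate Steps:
a = 5 (a = -3 + 4*2 = -3 + 8 = 5)
(20*10)*a = (20*10)*5 = 200*5 = 1000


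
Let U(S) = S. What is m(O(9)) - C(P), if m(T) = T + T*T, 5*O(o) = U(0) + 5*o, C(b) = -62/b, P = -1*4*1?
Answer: 149/2 ≈ 74.500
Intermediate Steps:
P = -4 (P = -4*1 = -4)
O(o) = o (O(o) = (0 + 5*o)/5 = (5*o)/5 = o)
m(T) = T + T²
m(O(9)) - C(P) = 9*(1 + 9) - (-62)/(-4) = 9*10 - (-62)*(-1)/4 = 90 - 1*31/2 = 90 - 31/2 = 149/2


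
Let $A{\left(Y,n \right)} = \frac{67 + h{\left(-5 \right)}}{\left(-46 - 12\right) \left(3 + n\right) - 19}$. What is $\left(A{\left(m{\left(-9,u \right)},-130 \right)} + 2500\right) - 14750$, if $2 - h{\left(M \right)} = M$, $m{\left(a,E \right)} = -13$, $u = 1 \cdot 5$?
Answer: $- \frac{90000676}{7347} \approx -12250.0$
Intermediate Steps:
$u = 5$
$h{\left(M \right)} = 2 - M$
$A{\left(Y,n \right)} = \frac{74}{-193 - 58 n}$ ($A{\left(Y,n \right)} = \frac{67 + \left(2 - -5\right)}{\left(-46 - 12\right) \left(3 + n\right) - 19} = \frac{67 + \left(2 + 5\right)}{- 58 \left(3 + n\right) - 19} = \frac{67 + 7}{\left(-174 - 58 n\right) - 19} = \frac{74}{-193 - 58 n}$)
$\left(A{\left(m{\left(-9,u \right)},-130 \right)} + 2500\right) - 14750 = \left(- \frac{74}{193 + 58 \left(-130\right)} + 2500\right) - 14750 = \left(- \frac{74}{193 - 7540} + 2500\right) - 14750 = \left(- \frac{74}{-7347} + 2500\right) - 14750 = \left(\left(-74\right) \left(- \frac{1}{7347}\right) + 2500\right) - 14750 = \left(\frac{74}{7347} + 2500\right) - 14750 = \frac{18367574}{7347} - 14750 = - \frac{90000676}{7347}$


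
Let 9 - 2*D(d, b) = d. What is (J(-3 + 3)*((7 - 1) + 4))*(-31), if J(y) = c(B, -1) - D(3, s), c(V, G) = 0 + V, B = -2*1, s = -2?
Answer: 1550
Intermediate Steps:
B = -2
D(d, b) = 9/2 - d/2
c(V, G) = V
J(y) = -5 (J(y) = -2 - (9/2 - ½*3) = -2 - (9/2 - 3/2) = -2 - 1*3 = -2 - 3 = -5)
(J(-3 + 3)*((7 - 1) + 4))*(-31) = -5*((7 - 1) + 4)*(-31) = -5*(6 + 4)*(-31) = -5*10*(-31) = -50*(-31) = 1550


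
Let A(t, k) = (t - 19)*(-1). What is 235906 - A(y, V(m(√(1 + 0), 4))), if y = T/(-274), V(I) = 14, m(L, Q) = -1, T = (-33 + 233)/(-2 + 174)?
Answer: 1389610292/5891 ≈ 2.3589e+5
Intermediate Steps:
T = 50/43 (T = 200/172 = 200*(1/172) = 50/43 ≈ 1.1628)
y = -25/5891 (y = (50/43)/(-274) = (50/43)*(-1/274) = -25/5891 ≈ -0.0042438)
A(t, k) = 19 - t (A(t, k) = (-19 + t)*(-1) = 19 - t)
235906 - A(y, V(m(√(1 + 0), 4))) = 235906 - (19 - 1*(-25/5891)) = 235906 - (19 + 25/5891) = 235906 - 1*111954/5891 = 235906 - 111954/5891 = 1389610292/5891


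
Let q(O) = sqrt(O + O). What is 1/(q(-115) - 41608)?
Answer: -20804/865612947 - I*sqrt(230)/1731225894 ≈ -2.4034e-5 - 8.7601e-9*I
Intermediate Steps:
q(O) = sqrt(2)*sqrt(O) (q(O) = sqrt(2*O) = sqrt(2)*sqrt(O))
1/(q(-115) - 41608) = 1/(sqrt(2)*sqrt(-115) - 41608) = 1/(sqrt(2)*(I*sqrt(115)) - 41608) = 1/(I*sqrt(230) - 41608) = 1/(-41608 + I*sqrt(230))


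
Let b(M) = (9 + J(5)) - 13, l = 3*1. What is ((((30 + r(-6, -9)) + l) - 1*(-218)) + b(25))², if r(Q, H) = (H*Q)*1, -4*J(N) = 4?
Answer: 90000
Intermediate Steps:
J(N) = -1 (J(N) = -¼*4 = -1)
l = 3
r(Q, H) = H*Q
b(M) = -5 (b(M) = (9 - 1) - 13 = 8 - 13 = -5)
((((30 + r(-6, -9)) + l) - 1*(-218)) + b(25))² = ((((30 - 9*(-6)) + 3) - 1*(-218)) - 5)² = ((((30 + 54) + 3) + 218) - 5)² = (((84 + 3) + 218) - 5)² = ((87 + 218) - 5)² = (305 - 5)² = 300² = 90000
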